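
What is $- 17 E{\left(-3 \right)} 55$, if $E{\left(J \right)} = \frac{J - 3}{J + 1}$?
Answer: $-2805$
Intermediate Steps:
$E{\left(J \right)} = \frac{-3 + J}{1 + J}$
$- 17 E{\left(-3 \right)} 55 = - 17 \frac{-3 - 3}{1 - 3} \cdot 55 = - 17 \frac{1}{-2} \left(-6\right) 55 = - 17 \left(\left(- \frac{1}{2}\right) \left(-6\right)\right) 55 = \left(-17\right) 3 \cdot 55 = \left(-51\right) 55 = -2805$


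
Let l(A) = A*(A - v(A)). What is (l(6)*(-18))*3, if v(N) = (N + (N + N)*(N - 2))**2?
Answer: 942840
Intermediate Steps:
v(N) = (N + 2*N*(-2 + N))**2 (v(N) = (N + (2*N)*(-2 + N))**2 = (N + 2*N*(-2 + N))**2)
l(A) = A*(A - A**2*(-3 + 2*A)**2)
(l(6)*(-18))*3 = ((6**2*(1 - 1*6*(-3 + 2*6)**2))*(-18))*3 = ((36*(1 - 1*6*(-3 + 12)**2))*(-18))*3 = ((36*(1 - 1*6*9**2))*(-18))*3 = ((36*(1 - 1*6*81))*(-18))*3 = ((36*(1 - 486))*(-18))*3 = ((36*(-485))*(-18))*3 = -17460*(-18)*3 = 314280*3 = 942840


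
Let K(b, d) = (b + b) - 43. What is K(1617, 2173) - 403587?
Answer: -400396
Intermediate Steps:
K(b, d) = -43 + 2*b (K(b, d) = 2*b - 43 = -43 + 2*b)
K(1617, 2173) - 403587 = (-43 + 2*1617) - 403587 = (-43 + 3234) - 403587 = 3191 - 403587 = -400396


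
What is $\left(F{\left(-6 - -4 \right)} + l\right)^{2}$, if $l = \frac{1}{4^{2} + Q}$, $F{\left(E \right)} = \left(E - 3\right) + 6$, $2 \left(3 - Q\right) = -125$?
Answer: $\frac{27225}{26569} \approx 1.0247$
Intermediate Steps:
$Q = \frac{131}{2}$ ($Q = 3 - - \frac{125}{2} = 3 + \frac{125}{2} = \frac{131}{2} \approx 65.5$)
$F{\left(E \right)} = 3 + E$ ($F{\left(E \right)} = \left(-3 + E\right) + 6 = 3 + E$)
$l = \frac{2}{163}$ ($l = \frac{1}{4^{2} + \frac{131}{2}} = \frac{1}{16 + \frac{131}{2}} = \frac{1}{\frac{163}{2}} = \frac{2}{163} \approx 0.01227$)
$\left(F{\left(-6 - -4 \right)} + l\right)^{2} = \left(\left(3 - 2\right) + \frac{2}{163}\right)^{2} = \left(1 + \frac{2}{163}\right)^{2} = \left(\frac{165}{163}\right)^{2} = \frac{27225}{26569}$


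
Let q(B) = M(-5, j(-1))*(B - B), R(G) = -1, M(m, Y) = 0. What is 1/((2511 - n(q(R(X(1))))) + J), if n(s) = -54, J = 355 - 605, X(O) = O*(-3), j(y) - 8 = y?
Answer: 1/2315 ≈ 0.00043197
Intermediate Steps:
j(y) = 8 + y
X(O) = -3*O
q(B) = 0 (q(B) = 0*(B - B) = 0*0 = 0)
J = -250
1/((2511 - n(q(R(X(1))))) + J) = 1/((2511 - 1*(-54)) - 250) = 1/((2511 + 54) - 250) = 1/(2565 - 250) = 1/2315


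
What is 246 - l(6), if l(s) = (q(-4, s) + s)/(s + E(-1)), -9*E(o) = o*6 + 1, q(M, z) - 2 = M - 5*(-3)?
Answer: 14343/59 ≈ 243.10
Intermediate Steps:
q(M, z) = 17 + M (q(M, z) = 2 + (M - 5*(-3)) = 2 + (M + 15) = 2 + (15 + M) = 17 + M)
E(o) = -1/9 - 2*o/3 (E(o) = -(o*6 + 1)/9 = -(6*o + 1)/9 = -(1 + 6*o)/9 = -1/9 - 2*o/3)
l(s) = (13 + s)/(5/9 + s) (l(s) = ((17 - 4) + s)/(s + (-1/9 - 2/3*(-1))) = (13 + s)/(s + (-1/9 + 2/3)) = (13 + s)/(s + 5/9) = (13 + s)/(5/9 + s))
246 - l(6) = 246 - 9*(13 + 6)/(5 + 9*6) = 246 - 9*19/(5 + 54) = 246 - 9*19/59 = 246 - 1*171/59 = 246 - 171/59 = 14343/59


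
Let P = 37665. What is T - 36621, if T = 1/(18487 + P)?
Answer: -2056342391/56152 ≈ -36621.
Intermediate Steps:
T = 1/56152 (T = 1/(18487 + 37665) = 1/56152 ≈ 1.7809e-5)
T - 36621 = 1/56152 - 36621 = -2056342391/56152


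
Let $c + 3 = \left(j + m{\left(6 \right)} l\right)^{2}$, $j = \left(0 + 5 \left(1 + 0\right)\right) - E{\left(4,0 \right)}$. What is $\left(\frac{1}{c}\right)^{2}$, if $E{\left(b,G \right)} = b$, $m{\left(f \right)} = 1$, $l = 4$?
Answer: $\frac{1}{484} \approx 0.0020661$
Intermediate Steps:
$j = 1$ ($j = \left(0 + 5 \left(1 + 0\right)\right) - 4 = \left(0 + 5 \cdot 1\right) - 4 = \left(0 + 5\right) - 4 = 5 - 4 = 1$)
$c = 22$ ($c = -3 + \left(1 + 1 \cdot 4\right)^{2} = -3 + \left(1 + 4\right)^{2} = -3 + 5^{2} = -3 + 25 = 22$)
$\left(\frac{1}{c}\right)^{2} = \left(\frac{1}{22}\right)^{2} = \frac{1}{484}$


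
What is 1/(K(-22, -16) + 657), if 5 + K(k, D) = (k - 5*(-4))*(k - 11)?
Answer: 1/718 ≈ 0.0013928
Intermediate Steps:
K(k, D) = -5 + (-11 + k)*(20 + k) (K(k, D) = -5 + (k - 5*(-4))*(k - 11) = -5 + (k + 20)*(-11 + k) = -5 + (20 + k)*(-11 + k) = -5 + (-11 + k)*(20 + k))
1/(K(-22, -16) + 657) = 1/((-225 + (-22)² + 9*(-22)) + 657) = 1/((-225 + 484 - 198) + 657) = 1/(61 + 657) = 1/718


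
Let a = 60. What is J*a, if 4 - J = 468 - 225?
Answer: -14340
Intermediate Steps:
J = -239 (J = 4 - (468 - 225) = 4 - 1*243 = 4 - 243 = -239)
J*a = -239*60 = -14340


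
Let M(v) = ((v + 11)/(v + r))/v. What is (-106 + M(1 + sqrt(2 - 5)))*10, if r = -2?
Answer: -1090 - 5*I*sqrt(3)/2 ≈ -1090.0 - 4.3301*I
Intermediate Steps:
M(v) = (11 + v)/(v*(-2 + v)) (M(v) = ((v + 11)/(v - 2))/v = ((11 + v)/(-2 + v))/v = (11 + v)/(v*(-2 + v)))
(-106 + M(1 + sqrt(2 - 5)))*10 = (-106 + (11 + (1 + sqrt(2 - 5)))/((1 + sqrt(2 - 5))*(-2 + (1 + sqrt(2 - 5)))))*10 = (-106 + (11 + (1 + sqrt(-3)))/((1 + sqrt(-3))*(-2 + (1 + sqrt(-3)))))*10 = (-106 + (11 + (1 + I*sqrt(3)))/((1 + I*sqrt(3))*(-2 + (1 + I*sqrt(3)))))*10 = (-106 + (12 + I*sqrt(3))/((1 + I*sqrt(3))*(-1 + I*sqrt(3))))*10 = -1060 + 10*(12 + I*sqrt(3))/((1 + I*sqrt(3))*(-1 + I*sqrt(3)))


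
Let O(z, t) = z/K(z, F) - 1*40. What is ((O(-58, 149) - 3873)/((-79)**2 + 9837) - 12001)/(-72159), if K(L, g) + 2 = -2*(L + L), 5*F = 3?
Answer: 11094969497/66709913115 ≈ 0.16632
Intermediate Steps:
F = 3/5 (F = (1/5)*3 = 3/5 ≈ 0.60000)
K(L, g) = -2 - 4*L (K(L, g) = -2 - 2*(L + L) = -2 - 4*L)
O(z, t) = -40 + z/(-2 - 4*z) (O(z, t) = z/(-2 - 4*z) - 1*40 = z/(-2 - 4*z) - 40 = -40 + z/(-2 - 4*z))
((O(-58, 149) - 3873)/((-79)**2 + 9837) - 12001)/(-72159) = (((-80 - 161*(-58))/(2*(1 + 2*(-58))) - 3873)/((-79)**2 + 9837) - 12001)/(-72159) = (((-80 + 9338)/(2*(1 - 116)) - 3873)/(6241 + 9837) - 12001)*(-1/72159) = (((1/2)*9258/(-115) - 3873)/16078 - 12001)*(-1/72159) = (((1/2)*(-1/115)*9258 - 3873)*(1/16078) - 12001)*(-1/72159) = ((-4629/115 - 3873)*(1/16078) - 12001)*(-1/72159) = (-450024/115*1/16078 - 12001)*(-1/72159) = (-225012/924485 - 12001)*(-1/72159) = -11094969497/924485*(-1/72159) = 11094969497/66709913115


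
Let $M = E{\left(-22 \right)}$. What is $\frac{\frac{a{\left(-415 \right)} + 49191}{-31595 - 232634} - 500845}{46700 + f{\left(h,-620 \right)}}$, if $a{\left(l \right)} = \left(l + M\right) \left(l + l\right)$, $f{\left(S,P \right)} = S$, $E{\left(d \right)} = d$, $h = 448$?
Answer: $- \frac{9452727529}{889847778} \approx -10.623$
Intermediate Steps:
$M = -22$
$a{\left(l \right)} = 2 l \left(-22 + l\right)$ ($a{\left(l \right)} = \left(l - 22\right) \left(l + l\right) = \left(-22 + l\right) 2 l = 2 l \left(-22 + l\right)$)
$\frac{\frac{a{\left(-415 \right)} + 49191}{-31595 - 232634} - 500845}{46700 + f{\left(h,-620 \right)}} = \frac{\frac{2 \left(-415\right) \left(-22 - 415\right) + 49191}{-31595 - 232634} - 500845}{46700 + 448} = \frac{\frac{2 \left(-415\right) \left(-437\right) + 49191}{-264229} - 500845}{47148} = \left(\left(362710 + 49191\right) \left(- \frac{1}{264229}\right) - 500845\right) \frac{1}{47148} = \left(411901 \left(- \frac{1}{264229}\right) - 500845\right) \frac{1}{47148} = \left(- \frac{58843}{37747} - 500845\right) \frac{1}{47148} = \left(- \frac{18905455058}{37747}\right) \frac{1}{47148} = - \frac{9452727529}{889847778}$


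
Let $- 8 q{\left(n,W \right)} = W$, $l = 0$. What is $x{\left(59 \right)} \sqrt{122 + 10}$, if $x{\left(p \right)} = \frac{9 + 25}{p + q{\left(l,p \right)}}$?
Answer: $\frac{544 \sqrt{33}}{413} \approx 7.5667$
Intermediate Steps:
$q{\left(n,W \right)} = - \frac{W}{8}$
$x{\left(p \right)} = \frac{272}{7 p}$ ($x{\left(p \right)} = \frac{9 + 25}{p - \frac{p}{8}} = \frac{34}{\frac{7}{8} p} = 34 \frac{8}{7 p} = \frac{272}{7 p}$)
$x{\left(59 \right)} \sqrt{122 + 10} = \frac{272}{7 \cdot 59} \sqrt{122 + 10} = \frac{272}{7} \cdot \frac{1}{59} \sqrt{132} = \frac{272 \cdot 2 \sqrt{33}}{413} = \frac{544 \sqrt{33}}{413}$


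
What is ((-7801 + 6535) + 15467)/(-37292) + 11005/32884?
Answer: -7073403/153288766 ≈ -0.046144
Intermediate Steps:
((-7801 + 6535) + 15467)/(-37292) + 11005/32884 = (-1266 + 15467)*(-1/37292) + 11005*(1/32884) = 14201*(-1/37292) + 11005/32884 = -14201/37292 + 11005/32884 = -7073403/153288766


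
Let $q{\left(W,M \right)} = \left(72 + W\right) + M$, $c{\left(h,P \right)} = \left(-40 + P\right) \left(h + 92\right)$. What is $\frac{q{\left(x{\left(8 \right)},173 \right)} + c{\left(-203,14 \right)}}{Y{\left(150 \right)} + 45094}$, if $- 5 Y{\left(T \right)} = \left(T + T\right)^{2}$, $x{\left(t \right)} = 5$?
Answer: $\frac{1568}{13547} \approx 0.11575$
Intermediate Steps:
$c{\left(h,P \right)} = \left(-40 + P\right) \left(92 + h\right)$
$q{\left(W,M \right)} = 72 + M + W$
$Y{\left(T \right)} = - \frac{4 T^{2}}{5}$ ($Y{\left(T \right)} = - \frac{\left(T + T\right)^{2}}{5} = - \frac{\left(2 T\right)^{2}}{5} = - \frac{4 T^{2}}{5}$)
$\frac{q{\left(x{\left(8 \right)},173 \right)} + c{\left(-203,14 \right)}}{Y{\left(150 \right)} + 45094} = \frac{\left(72 + 173 + 5\right) + \left(-3680 - -8120 + 92 \cdot 14 + 14 \left(-203\right)\right)}{- \frac{4 \cdot 150^{2}}{5} + 45094} = \frac{250 + \left(-3680 + 8120 + 1288 - 2842\right)}{\left(- \frac{4}{5}\right) 22500 + 45094} = \frac{250 + 2886}{-18000 + 45094} = \frac{3136}{27094} = 3136 \cdot \frac{1}{27094} = \frac{1568}{13547}$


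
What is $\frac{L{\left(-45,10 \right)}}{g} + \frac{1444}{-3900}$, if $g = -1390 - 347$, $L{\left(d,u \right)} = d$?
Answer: $- \frac{64798}{188175} \approx -0.34435$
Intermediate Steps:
$g = -1737$ ($g = -1390 - 347 = -1737$)
$\frac{L{\left(-45,10 \right)}}{g} + \frac{1444}{-3900} = - \frac{45}{-1737} + \frac{1444}{-3900} = \left(-45\right) \left(- \frac{1}{1737}\right) + 1444 \left(- \frac{1}{3900}\right) = \frac{5}{193} - \frac{361}{975} = - \frac{64798}{188175}$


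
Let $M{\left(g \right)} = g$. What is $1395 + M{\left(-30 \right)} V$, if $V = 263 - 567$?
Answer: $10515$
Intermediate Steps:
$V = -304$ ($V = 263 - 567 = -304$)
$1395 + M{\left(-30 \right)} V = 1395 - -9120 = 1395 + 9120 = 10515$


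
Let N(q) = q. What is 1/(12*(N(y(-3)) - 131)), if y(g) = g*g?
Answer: -1/1464 ≈ -0.00068306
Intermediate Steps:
y(g) = g**2
1/(12*(N(y(-3)) - 131)) = 1/(12*((-3)**2 - 131)) = 1/(12*(9 - 131)) = 1/(12*(-122)) = 1/(-1464) = -1/1464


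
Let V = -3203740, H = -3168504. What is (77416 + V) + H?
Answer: -6294828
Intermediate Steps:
(77416 + V) + H = (77416 - 3203740) - 3168504 = -3126324 - 3168504 = -6294828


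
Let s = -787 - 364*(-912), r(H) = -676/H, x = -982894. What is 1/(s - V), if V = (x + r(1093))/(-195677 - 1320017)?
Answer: 828326771/274325551194642 ≈ 3.0195e-6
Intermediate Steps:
s = 331181 (s = -787 + 331968 = 331181)
V = 537151909/828326771 (V = (-982894 - 676/1093)/(-195677 - 1320017) = (-982894 - 676*1/1093)/(-1515694) = (-982894 - 676/1093)*(-1/1515694) = -1074303818/1093*(-1/1515694) = 537151909/828326771 ≈ 0.64848)
1/(s - V) = 1/(331181 - 1*537151909/828326771) = 1/(331181 - 537151909/828326771) = 1/(274325551194642/828326771) = 828326771/274325551194642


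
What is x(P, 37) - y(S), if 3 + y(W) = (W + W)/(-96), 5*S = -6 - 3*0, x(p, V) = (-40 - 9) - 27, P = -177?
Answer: -2921/40 ≈ -73.025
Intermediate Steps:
x(p, V) = -76 (x(p, V) = -49 - 27 = -76)
S = -6/5 (S = (-6 - 3*0)/5 = (-6 + 0)/5 = (⅕)*(-6) = -6/5 ≈ -1.2000)
y(W) = -3 - W/48 (y(W) = -3 + (W + W)/(-96) = -3 + (2*W)*(-1/96) = -3 - W/48)
x(P, 37) - y(S) = -76 - (-3 - 1/48*(-6/5)) = -76 - (-3 + 1/40) = -76 - 1*(-119/40) = -76 + 119/40 = -2921/40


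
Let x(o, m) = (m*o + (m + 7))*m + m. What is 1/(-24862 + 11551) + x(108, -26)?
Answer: 978039035/13311 ≈ 73476.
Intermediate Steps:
x(o, m) = m + m*(7 + m + m*o) (x(o, m) = (m*o + (7 + m))*m + m = (7 + m + m*o)*m + m = m*(7 + m + m*o) + m = m + m*(7 + m + m*o))
1/(-24862 + 11551) + x(108, -26) = 1/(-24862 + 11551) - 26*(8 - 26 - 26*108) = 1/(-13311) - 26*(8 - 26 - 2808) = -1/13311 - 26*(-2826) = -1/13311 + 73476 = 978039035/13311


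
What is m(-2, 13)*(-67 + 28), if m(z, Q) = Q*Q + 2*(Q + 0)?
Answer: -7605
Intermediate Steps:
m(z, Q) = Q² + 2*Q
m(-2, 13)*(-67 + 28) = (13*(2 + 13))*(-67 + 28) = (13*15)*(-39) = 195*(-39) = -7605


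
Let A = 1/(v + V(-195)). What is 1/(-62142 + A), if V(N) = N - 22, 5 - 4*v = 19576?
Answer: -20439/1270120342 ≈ -1.6092e-5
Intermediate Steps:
v = -19571/4 (v = 5/4 - ¼*19576 = 5/4 - 4894 = -19571/4 ≈ -4892.8)
V(N) = -22 + N
A = -4/20439 (A = 1/(-19571/4 + (-22 - 195)) = 1/(-19571/4 - 217) = 1/(-20439/4) = -4/20439 ≈ -0.00019570)
1/(-62142 + A) = 1/(-62142 - 4/20439) = 1/(-1270120342/20439) = -20439/1270120342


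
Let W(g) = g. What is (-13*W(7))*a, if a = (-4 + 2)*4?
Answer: 728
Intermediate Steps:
a = -8 (a = -2*4 = -8)
(-13*W(7))*a = -13*7*(-8) = -91*(-8) = 728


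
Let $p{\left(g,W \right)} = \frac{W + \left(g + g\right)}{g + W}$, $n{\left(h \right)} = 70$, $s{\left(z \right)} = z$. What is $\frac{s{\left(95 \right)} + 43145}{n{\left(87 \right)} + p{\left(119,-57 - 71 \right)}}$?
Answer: $\frac{9729}{13} \approx 748.38$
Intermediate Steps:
$p{\left(g,W \right)} = \frac{W + 2 g}{W + g}$
$\frac{s{\left(95 \right)} + 43145}{n{\left(87 \right)} + p{\left(119,-57 - 71 \right)}} = \frac{95 + 43145}{70 + \frac{\left(-57 - 71\right) + 2 \cdot 119}{\left(-57 - 71\right) + 119}} = \frac{43240}{70 + \frac{-128 + 238}{-128 + 119}} = \frac{43240}{70 + \frac{1}{-9} \cdot 110} = \frac{43240}{70 - \frac{110}{9}} = \frac{43240}{\frac{520}{9}} = 43240 \cdot \frac{9}{520} = \frac{9729}{13}$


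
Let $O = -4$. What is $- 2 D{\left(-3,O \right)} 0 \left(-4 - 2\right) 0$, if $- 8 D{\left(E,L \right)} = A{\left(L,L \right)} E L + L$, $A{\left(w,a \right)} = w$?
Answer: $0$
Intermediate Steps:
$D{\left(E,L \right)} = - \frac{L}{8} - \frac{E L^{2}}{8}$ ($D{\left(E,L \right)} = - \frac{L E L + L}{8} = - \frac{E L L + L}{8} = - \frac{E L^{2} + L}{8} = - \frac{L + E L^{2}}{8} = - \frac{L}{8} - \frac{E L^{2}}{8}$)
$- 2 D{\left(-3,O \right)} 0 \left(-4 - 2\right) 0 = - 2 \left(- \frac{1}{8}\right) \left(-4\right) \left(1 - -12\right) 0 \left(-4 - 2\right) 0 = - 2 \left(- \frac{1}{8}\right) \left(-4\right) \left(1 + 12\right) 0 \left(\left(-6\right) 0\right) = - 2 \left(- \frac{1}{8}\right) \left(-4\right) 13 \cdot 0 \cdot 0 = - 2 \cdot \frac{13}{2} \cdot 0 \cdot 0 = \left(-2\right) 0 \cdot 0 = 0 \cdot 0 = 0$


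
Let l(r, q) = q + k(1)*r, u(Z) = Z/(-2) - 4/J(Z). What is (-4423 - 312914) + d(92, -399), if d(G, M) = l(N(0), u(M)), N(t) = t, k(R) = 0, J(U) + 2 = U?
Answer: -254344267/802 ≈ -3.1714e+5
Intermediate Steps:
J(U) = -2 + U
u(Z) = -4/(-2 + Z) - Z/2 (u(Z) = Z/(-2) - 4/(-2 + Z) = Z*(-½) - 4/(-2 + Z) = -Z/2 - 4/(-2 + Z) = -4/(-2 + Z) - Z/2)
l(r, q) = q (l(r, q) = q + 0*r = q + 0 = q)
d(G, M) = (-8 - M*(-2 + M))/(2*(-2 + M))
(-4423 - 312914) + d(92, -399) = (-4423 - 312914) + (-8 - 1*(-399)*(-2 - 399))/(2*(-2 - 399)) = -317337 + (½)*(-8 - 1*(-399)*(-401))/(-401) = -317337 + (½)*(-1/401)*(-8 - 159999) = -317337 + (½)*(-1/401)*(-160007) = -317337 + 160007/802 = -254344267/802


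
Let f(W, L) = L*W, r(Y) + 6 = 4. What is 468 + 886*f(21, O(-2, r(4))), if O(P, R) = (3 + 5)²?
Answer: 1191252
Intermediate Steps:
r(Y) = -2 (r(Y) = -6 + 4 = -2)
O(P, R) = 64 (O(P, R) = 8² = 64)
468 + 886*f(21, O(-2, r(4))) = 468 + 886*(64*21) = 468 + 886*1344 = 468 + 1190784 = 1191252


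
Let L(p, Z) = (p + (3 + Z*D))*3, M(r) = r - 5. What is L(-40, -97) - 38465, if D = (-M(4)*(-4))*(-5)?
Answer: -44396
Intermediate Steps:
M(r) = -5 + r
D = 20 (D = (-(-5 + 4)*(-4))*(-5) = (-1*(-1)*(-4))*(-5) = (1*(-4))*(-5) = -4*(-5) = 20)
L(p, Z) = 9 + 3*p + 60*Z (L(p, Z) = (p + (3 + Z*20))*3 = (p + (3 + 20*Z))*3 = (3 + p + 20*Z)*3 = 9 + 3*p + 60*Z)
L(-40, -97) - 38465 = (9 + 3*(-40) + 60*(-97)) - 38465 = (9 - 120 - 5820) - 38465 = -5931 - 38465 = -44396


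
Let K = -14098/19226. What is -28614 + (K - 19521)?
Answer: -462728804/9613 ≈ -48136.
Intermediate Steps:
K = -7049/9613 (K = -14098*1/19226 = -7049/9613 ≈ -0.73328)
-28614 + (K - 19521) = -28614 + (-7049/9613 - 19521) = -28614 - 187662422/9613 = -462728804/9613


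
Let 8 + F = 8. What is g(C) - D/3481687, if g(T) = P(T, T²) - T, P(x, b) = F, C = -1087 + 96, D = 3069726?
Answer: 313389281/316517 ≈ 990.12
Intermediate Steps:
C = -991
F = 0 (F = -8 + 8 = 0)
P(x, b) = 0
g(T) = -T (g(T) = 0 - T = -T)
g(C) - D/3481687 = -1*(-991) - 3069726/3481687 = 991 - 3069726/3481687 = 991 - 1*279066/316517 = 991 - 279066/316517 = 313389281/316517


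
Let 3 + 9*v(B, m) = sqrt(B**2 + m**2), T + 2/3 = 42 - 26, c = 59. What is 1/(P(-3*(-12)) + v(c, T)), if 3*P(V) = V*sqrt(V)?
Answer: 10449/742156 - 27*sqrt(33445)/3710780 ≈ 0.012749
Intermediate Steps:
P(V) = V**(3/2)/3 (P(V) = (V*sqrt(V))/3 = V**(3/2)/3)
T = 46/3 (T = -2/3 + (42 - 26) = -2/3 + 16 = 46/3 ≈ 15.333)
v(B, m) = -1/3 + sqrt(B**2 + m**2)/9
1/(P(-3*(-12)) + v(c, T)) = 1/((-3*(-12))**(3/2)/3 + (-1/3 + sqrt(59**2 + (46/3)**2)/9)) = 1/(36**(3/2)/3 + (-1/3 + sqrt(3481 + 2116/9)/9)) = 1/((1/3)*216 + (-1/3 + sqrt(33445/9)/9)) = 1/(72 + (-1/3 + (sqrt(33445)/3)/9)) = 1/(72 + (-1/3 + sqrt(33445)/27)) = 1/(215/3 + sqrt(33445)/27)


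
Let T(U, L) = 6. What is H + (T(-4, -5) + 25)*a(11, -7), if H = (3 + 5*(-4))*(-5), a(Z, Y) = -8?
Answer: -163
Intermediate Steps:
H = 85 (H = (3 - 20)*(-5) = -17*(-5) = 85)
H + (T(-4, -5) + 25)*a(11, -7) = 85 + (6 + 25)*(-8) = 85 + 31*(-8) = 85 - 248 = -163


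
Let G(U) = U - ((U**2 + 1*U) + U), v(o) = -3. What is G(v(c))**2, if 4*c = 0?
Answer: 36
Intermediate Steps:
c = 0 (c = (1/4)*0 = 0)
G(U) = -U - U**2 (G(U) = U - ((U**2 + U) + U) = U - ((U + U**2) + U) = U - (U**2 + 2*U) = U + (-U**2 - 2*U) = -U - U**2)
G(v(c))**2 = (-1*(-3)*(1 - 3))**2 = (-1*(-3)*(-2))**2 = (-6)**2 = 36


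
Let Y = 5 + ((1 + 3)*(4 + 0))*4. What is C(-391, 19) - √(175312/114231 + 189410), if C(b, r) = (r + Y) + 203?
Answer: 291 - √2471578339052082/114231 ≈ -144.21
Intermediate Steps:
Y = 69 (Y = 5 + (4*4)*4 = 5 + 16*4 = 5 + 64 = 69)
C(b, r) = 272 + r (C(b, r) = (r + 69) + 203 = (69 + r) + 203 = 272 + r)
C(-391, 19) - √(175312/114231 + 189410) = (272 + 19) - √(175312/114231 + 189410) = 291 - √(175312*(1/114231) + 189410) = 291 - √(175312/114231 + 189410) = 291 - √(21636669022/114231) = 291 - √2471578339052082/114231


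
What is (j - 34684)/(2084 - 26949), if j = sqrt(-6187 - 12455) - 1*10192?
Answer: 44876/24865 - I*sqrt(18642)/24865 ≈ 1.8048 - 0.0054911*I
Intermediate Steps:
j = -10192 + I*sqrt(18642) (j = sqrt(-18642) - 10192 = I*sqrt(18642) - 10192 = -10192 + I*sqrt(18642) ≈ -10192.0 + 136.54*I)
(j - 34684)/(2084 - 26949) = ((-10192 + I*sqrt(18642)) - 34684)/(2084 - 26949) = (-44876 + I*sqrt(18642))/(-24865) = (-44876 + I*sqrt(18642))*(-1/24865) = 44876/24865 - I*sqrt(18642)/24865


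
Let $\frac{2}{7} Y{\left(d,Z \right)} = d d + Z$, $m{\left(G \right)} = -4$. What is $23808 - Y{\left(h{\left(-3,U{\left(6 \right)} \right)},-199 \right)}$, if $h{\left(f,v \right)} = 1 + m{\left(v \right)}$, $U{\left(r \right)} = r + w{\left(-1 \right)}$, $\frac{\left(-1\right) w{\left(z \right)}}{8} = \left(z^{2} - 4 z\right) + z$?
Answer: $24473$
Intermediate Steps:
$w{\left(z \right)} = - 8 z^{2} + 24 z$ ($w{\left(z \right)} = - 8 \left(\left(z^{2} - 4 z\right) + z\right) = - 8 \left(z^{2} - 3 z\right) = - 8 z^{2} + 24 z$)
$U{\left(r \right)} = -32 + r$ ($U{\left(r \right)} = r + 8 \left(-1\right) \left(3 - -1\right) = r + 8 \left(-1\right) \left(3 + 1\right) = r + 8 \left(-1\right) 4 = r - 32 = -32 + r$)
$h{\left(f,v \right)} = -3$ ($h{\left(f,v \right)} = 1 - 4 = -3$)
$Y{\left(d,Z \right)} = \frac{7 Z}{2} + \frac{7 d^{2}}{2}$ ($Y{\left(d,Z \right)} = \frac{7 \left(d d + Z\right)}{2} = \frac{7 \left(d^{2} + Z\right)}{2} = \frac{7 \left(Z + d^{2}\right)}{2} = \frac{7 Z}{2} + \frac{7 d^{2}}{2}$)
$23808 - Y{\left(h{\left(-3,U{\left(6 \right)} \right)},-199 \right)} = 23808 - \left(\frac{7}{2} \left(-199\right) + \frac{7 \left(-3\right)^{2}}{2}\right) = 23808 - \left(- \frac{1393}{2} + \frac{7}{2} \cdot 9\right) = 23808 - \left(- \frac{1393}{2} + \frac{63}{2}\right) = 23808 - -665 = 23808 + 665 = 24473$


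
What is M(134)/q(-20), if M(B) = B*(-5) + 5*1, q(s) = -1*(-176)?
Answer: -665/176 ≈ -3.7784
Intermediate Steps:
q(s) = 176
M(B) = 5 - 5*B (M(B) = -5*B + 5 = 5 - 5*B)
M(134)/q(-20) = (5 - 5*134)/176 = (5 - 670)*(1/176) = -665*1/176 = -665/176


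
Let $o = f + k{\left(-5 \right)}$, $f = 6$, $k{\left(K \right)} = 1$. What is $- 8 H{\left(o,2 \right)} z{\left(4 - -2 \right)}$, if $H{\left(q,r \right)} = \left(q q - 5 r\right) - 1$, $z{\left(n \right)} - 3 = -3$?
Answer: $0$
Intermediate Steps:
$z{\left(n \right)} = 0$ ($z{\left(n \right)} = 3 - 3 = 0$)
$o = 7$ ($o = 6 + 1 = 7$)
$H{\left(q,r \right)} = -1 + q^{2} - 5 r$ ($H{\left(q,r \right)} = \left(q^{2} - 5 r\right) - 1 = -1 + q^{2} - 5 r$)
$- 8 H{\left(o,2 \right)} z{\left(4 - -2 \right)} = - 8 \left(-1 + 7^{2} - 10\right) 0 = - 8 \left(-1 + 49 - 10\right) 0 = \left(-8\right) 38 \cdot 0 = \left(-304\right) 0 = 0$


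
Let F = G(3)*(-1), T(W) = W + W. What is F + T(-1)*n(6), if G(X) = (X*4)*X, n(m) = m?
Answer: -48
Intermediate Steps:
G(X) = 4*X² (G(X) = (4*X)*X = 4*X²)
T(W) = 2*W
F = -36 (F = (4*3²)*(-1) = (4*9)*(-1) = 36*(-1) = -36)
F + T(-1)*n(6) = -36 + (2*(-1))*6 = -36 - 2*6 = -36 - 12 = -48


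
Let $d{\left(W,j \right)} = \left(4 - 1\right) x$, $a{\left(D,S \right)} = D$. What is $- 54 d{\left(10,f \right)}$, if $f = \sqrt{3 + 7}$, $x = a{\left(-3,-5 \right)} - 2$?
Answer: $810$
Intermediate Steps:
$x = -5$ ($x = -3 - 2 = -5$)
$f = \sqrt{10} \approx 3.1623$
$d{\left(W,j \right)} = -15$ ($d{\left(W,j \right)} = \left(4 - 1\right) \left(-5\right) = 3 \left(-5\right) = -15$)
$- 54 d{\left(10,f \right)} = \left(-54\right) \left(-15\right) = 810$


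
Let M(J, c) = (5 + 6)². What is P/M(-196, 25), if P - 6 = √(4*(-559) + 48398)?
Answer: 6/121 + √46162/121 ≈ 1.8252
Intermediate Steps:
M(J, c) = 121 (M(J, c) = 11² = 121)
P = 6 + √46162 (P = 6 + √(4*(-559) + 48398) = 6 + √(-2236 + 48398) = 6 + √46162 ≈ 220.85)
P/M(-196, 25) = (6 + √46162)/121 = (6 + √46162)*(1/121) = 6/121 + √46162/121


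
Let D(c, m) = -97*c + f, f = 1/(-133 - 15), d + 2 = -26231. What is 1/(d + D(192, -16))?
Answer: -148/6638837 ≈ -2.2293e-5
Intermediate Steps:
d = -26233 (d = -2 - 26231 = -26233)
f = -1/148 (f = 1/(-148) = -1/148 ≈ -0.0067568)
D(c, m) = -1/148 - 97*c (D(c, m) = -97*c - 1/148 = -1/148 - 97*c)
1/(d + D(192, -16)) = 1/(-26233 + (-1/148 - 97*192)) = 1/(-26233 + (-1/148 - 18624)) = 1/(-26233 - 2756353/148) = 1/(-6638837/148) = -148/6638837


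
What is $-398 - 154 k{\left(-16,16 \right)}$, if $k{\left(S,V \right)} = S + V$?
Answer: $-398$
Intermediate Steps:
$-398 - 154 k{\left(-16,16 \right)} = -398 - 154 \left(-16 + 16\right) = -398 - 0 = -398 + 0 = -398$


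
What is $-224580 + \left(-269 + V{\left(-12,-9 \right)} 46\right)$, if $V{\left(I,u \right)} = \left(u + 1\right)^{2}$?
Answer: $-221905$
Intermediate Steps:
$V{\left(I,u \right)} = \left(1 + u\right)^{2}$
$-224580 + \left(-269 + V{\left(-12,-9 \right)} 46\right) = -224580 - \left(269 - \left(1 - 9\right)^{2} \cdot 46\right) = -224580 - \left(269 - \left(-8\right)^{2} \cdot 46\right) = -224580 + \left(-269 + 64 \cdot 46\right) = -224580 + \left(-269 + 2944\right) = -224580 + 2675 = -221905$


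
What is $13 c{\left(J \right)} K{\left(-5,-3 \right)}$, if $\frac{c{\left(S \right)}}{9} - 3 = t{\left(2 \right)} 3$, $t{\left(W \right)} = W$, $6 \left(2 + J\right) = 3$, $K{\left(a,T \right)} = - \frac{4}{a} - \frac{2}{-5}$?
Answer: $\frac{6318}{5} \approx 1263.6$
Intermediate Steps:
$K{\left(a,T \right)} = \frac{2}{5} - \frac{4}{a}$ ($K{\left(a,T \right)} = - \frac{4}{a} - - \frac{2}{5} = - \frac{4}{a} + \frac{2}{5} = \frac{2}{5} - \frac{4}{a}$)
$J = - \frac{3}{2}$ ($J = -2 + \frac{1}{6} \cdot 3 = -2 + \frac{1}{2} = - \frac{3}{2} \approx -1.5$)
$c{\left(S \right)} = 81$ ($c{\left(S \right)} = 27 + 9 \cdot 2 \cdot 3 = 27 + 9 \cdot 6 = 27 + 54 = 81$)
$13 c{\left(J \right)} K{\left(-5,-3 \right)} = 13 \cdot 81 \left(\frac{2}{5} - \frac{4}{-5}\right) = 1053 \left(\frac{2}{5} - - \frac{4}{5}\right) = 1053 \left(\frac{2}{5} + \frac{4}{5}\right) = 1053 \cdot \frac{6}{5} = \frac{6318}{5}$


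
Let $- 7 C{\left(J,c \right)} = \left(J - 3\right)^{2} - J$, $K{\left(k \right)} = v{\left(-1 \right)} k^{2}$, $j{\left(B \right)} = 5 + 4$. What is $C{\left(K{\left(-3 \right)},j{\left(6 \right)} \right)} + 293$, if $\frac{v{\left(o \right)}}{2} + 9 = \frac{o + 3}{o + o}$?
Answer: $- \frac{31618}{7} \approx -4516.9$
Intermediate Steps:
$j{\left(B \right)} = 9$
$v{\left(o \right)} = -18 + \frac{3 + o}{o}$ ($v{\left(o \right)} = -18 + 2 \frac{o + 3}{o + o} = -18 + 2 \frac{3 + o}{2 o} = -18 + \frac{3 + o}{o}$)
$K{\left(k \right)} = - 20 k^{2}$ ($K{\left(k \right)} = \left(-17 + \frac{3}{-1}\right) k^{2} = \left(-17 + 3 \left(-1\right)\right) k^{2} = \left(-17 - 3\right) k^{2} = - 20 k^{2}$)
$C{\left(J,c \right)} = - \frac{\left(-3 + J\right)^{2}}{7} + \frac{J}{7}$ ($C{\left(J,c \right)} = - \frac{\left(J - 3\right)^{2} - J}{7} = - \frac{\left(-3 + J\right)^{2} - J}{7} = - \frac{\left(-3 + J\right)^{2}}{7} + \frac{J}{7}$)
$C{\left(K{\left(-3 \right)},j{\left(6 \right)} \right)} + 293 = \left(- \frac{\left(-3 - 20 \left(-3\right)^{2}\right)^{2}}{7} + \frac{\left(-20\right) \left(-3\right)^{2}}{7}\right) + 293 = \left(- \frac{\left(-3 - 180\right)^{2}}{7} + \frac{\left(-20\right) 9}{7}\right) + 293 = \left(- \frac{\left(-3 - 180\right)^{2}}{7} + \frac{1}{7} \left(-180\right)\right) + 293 = \left(- \frac{\left(-183\right)^{2}}{7} - \frac{180}{7}\right) + 293 = \left(\left(- \frac{1}{7}\right) 33489 - \frac{180}{7}\right) + 293 = \left(- \frac{33489}{7} - \frac{180}{7}\right) + 293 = - \frac{33669}{7} + 293 = - \frac{31618}{7}$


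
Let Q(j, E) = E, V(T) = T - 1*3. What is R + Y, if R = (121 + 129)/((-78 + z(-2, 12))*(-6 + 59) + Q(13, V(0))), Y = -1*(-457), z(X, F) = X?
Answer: 1938801/4243 ≈ 456.94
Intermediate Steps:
V(T) = -3 + T (V(T) = T - 3 = -3 + T)
Y = 457
R = -250/4243 (R = (121 + 129)/((-78 - 2)*(-6 + 59) + (-3 + 0)) = 250/(-80*53 - 3) = 250/(-4240 - 3) = 250/(-4243) = 250*(-1/4243) = -250/4243 ≈ -0.058921)
R + Y = -250/4243 + 457 = 1938801/4243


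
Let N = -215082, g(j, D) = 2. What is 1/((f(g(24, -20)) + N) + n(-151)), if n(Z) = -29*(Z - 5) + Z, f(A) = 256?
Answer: -1/210453 ≈ -4.7517e-6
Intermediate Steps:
n(Z) = 145 - 28*Z (n(Z) = -29*(-5 + Z) + Z = (145 - 29*Z) + Z = 145 - 28*Z)
1/((f(g(24, -20)) + N) + n(-151)) = 1/((256 - 215082) + (145 - 28*(-151))) = 1/(-214826 + (145 + 4228)) = 1/(-214826 + 4373) = 1/(-210453) = -1/210453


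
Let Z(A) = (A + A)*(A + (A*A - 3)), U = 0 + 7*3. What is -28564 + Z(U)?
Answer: -9286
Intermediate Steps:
U = 21 (U = 0 + 21 = 21)
Z(A) = 2*A*(-3 + A + A²) (Z(A) = (2*A)*(A + (A² - 3)) = (2*A)*(A + (-3 + A²)) = (2*A)*(-3 + A + A²) = 2*A*(-3 + A + A²))
-28564 + Z(U) = -28564 + 2*21*(-3 + 21 + 21²) = -28564 + 2*21*(-3 + 21 + 441) = -28564 + 2*21*459 = -28564 + 19278 = -9286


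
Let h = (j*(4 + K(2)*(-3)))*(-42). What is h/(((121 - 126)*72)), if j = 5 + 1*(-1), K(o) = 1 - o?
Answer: 49/15 ≈ 3.2667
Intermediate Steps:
j = 4 (j = 5 - 1 = 4)
h = -1176 (h = (4*(4 + (1 - 1*2)*(-3)))*(-42) = (4*(4 + (1 - 2)*(-3)))*(-42) = (4*(4 - 1*(-3)))*(-42) = (4*(4 + 3))*(-42) = (4*7)*(-42) = 28*(-42) = -1176)
h/(((121 - 126)*72)) = -1176*1/(72*(121 - 126)) = -1176/((-5*72)) = -1176/(-360) = -1176*(-1/360) = 49/15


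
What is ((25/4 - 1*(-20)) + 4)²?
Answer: 14641/16 ≈ 915.06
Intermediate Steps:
((25/4 - 1*(-20)) + 4)² = ((25*(¼) + 20) + 4)² = ((25/4 + 20) + 4)² = (105/4 + 4)² = (121/4)² = 14641/16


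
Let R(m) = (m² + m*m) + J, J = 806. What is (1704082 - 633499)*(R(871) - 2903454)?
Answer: -1483149288378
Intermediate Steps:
R(m) = 806 + 2*m² (R(m) = (m² + m*m) + 806 = (m² + m²) + 806 = 2*m² + 806 = 806 + 2*m²)
(1704082 - 633499)*(R(871) - 2903454) = (1704082 - 633499)*((806 + 2*871²) - 2903454) = 1070583*((806 + 2*758641) - 2903454) = 1070583*((806 + 1517282) - 2903454) = 1070583*(1518088 - 2903454) = 1070583*(-1385366) = -1483149288378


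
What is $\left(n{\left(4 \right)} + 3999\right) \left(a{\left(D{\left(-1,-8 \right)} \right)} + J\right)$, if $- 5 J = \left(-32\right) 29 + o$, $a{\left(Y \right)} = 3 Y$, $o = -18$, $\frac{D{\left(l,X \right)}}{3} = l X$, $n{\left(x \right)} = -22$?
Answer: $\frac{5193962}{5} \approx 1.0388 \cdot 10^{6}$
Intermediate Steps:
$D{\left(l,X \right)} = 3 X l$ ($D{\left(l,X \right)} = 3 l X = 3 X l$)
$J = \frac{946}{5}$ ($J = - \frac{\left(-32\right) 29 - 18}{5} = - \frac{-928 - 18}{5} = \left(- \frac{1}{5}\right) \left(-946\right) = \frac{946}{5} \approx 189.2$)
$\left(n{\left(4 \right)} + 3999\right) \left(a{\left(D{\left(-1,-8 \right)} \right)} + J\right) = \left(-22 + 3999\right) \left(3 \cdot 3 \left(-8\right) \left(-1\right) + \frac{946}{5}\right) = 3977 \left(3 \cdot 24 + \frac{946}{5}\right) = 3977 \left(72 + \frac{946}{5}\right) = 3977 \cdot \frac{1306}{5} = \frac{5193962}{5}$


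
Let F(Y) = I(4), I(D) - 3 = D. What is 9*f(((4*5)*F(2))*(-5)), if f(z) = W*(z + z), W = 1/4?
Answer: -3150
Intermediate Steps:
I(D) = 3 + D
F(Y) = 7 (F(Y) = 3 + 4 = 7)
W = ¼ (W = 1*(¼) = ¼ ≈ 0.25000)
f(z) = z/2 (f(z) = (z + z)/4 = (2*z)/4 = z/2)
9*f(((4*5)*F(2))*(-5)) = 9*((((4*5)*7)*(-5))/2) = 9*(((20*7)*(-5))/2) = 9*((140*(-5))/2) = 9*((½)*(-700)) = 9*(-350) = -3150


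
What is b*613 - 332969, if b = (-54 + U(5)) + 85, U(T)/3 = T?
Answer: -304771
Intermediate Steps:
U(T) = 3*T
b = 46 (b = (-54 + 3*5) + 85 = (-54 + 15) + 85 = -39 + 85 = 46)
b*613 - 332969 = 46*613 - 332969 = 28198 - 332969 = -304771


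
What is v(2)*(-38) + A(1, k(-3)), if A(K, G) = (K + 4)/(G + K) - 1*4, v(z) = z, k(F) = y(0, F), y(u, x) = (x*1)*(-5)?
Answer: -1275/16 ≈ -79.688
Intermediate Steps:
y(u, x) = -5*x (y(u, x) = x*(-5) = -5*x)
k(F) = -5*F
A(K, G) = -4 + (4 + K)/(G + K) (A(K, G) = (4 + K)/(G + K) - 4 = -4 + (4 + K)/(G + K))
v(2)*(-38) + A(1, k(-3)) = 2*(-38) + (4 - (-20)*(-3) - 3*1)/(-5*(-3) + 1) = -76 + (4 - 4*15 - 3)/(15 + 1) = -76 + (4 - 60 - 3)/16 = -76 + (1/16)*(-59) = -76 - 59/16 = -1275/16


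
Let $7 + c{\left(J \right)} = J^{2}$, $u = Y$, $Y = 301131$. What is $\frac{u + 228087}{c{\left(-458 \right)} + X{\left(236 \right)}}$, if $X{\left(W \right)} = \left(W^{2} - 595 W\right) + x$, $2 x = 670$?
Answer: $\frac{264609}{62684} \approx 4.2213$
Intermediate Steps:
$x = 335$ ($x = \frac{1}{2} \cdot 670 = 335$)
$u = 301131$
$X{\left(W \right)} = 335 + W^{2} - 595 W$ ($X{\left(W \right)} = \left(W^{2} - 595 W\right) + 335 = 335 + W^{2} - 595 W$)
$c{\left(J \right)} = -7 + J^{2}$
$\frac{u + 228087}{c{\left(-458 \right)} + X{\left(236 \right)}} = \frac{301131 + 228087}{\left(-7 + \left(-458\right)^{2}\right) + \left(335 + 236^{2} - 140420\right)} = \frac{529218}{\left(-7 + 209764\right) + \left(335 + 55696 - 140420\right)} = \frac{529218}{209757 - 84389} = \frac{529218}{125368} = 529218 \cdot \frac{1}{125368} = \frac{264609}{62684}$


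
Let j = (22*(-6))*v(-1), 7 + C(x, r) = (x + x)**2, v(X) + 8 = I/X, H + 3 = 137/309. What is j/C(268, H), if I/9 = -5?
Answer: -1628/95763 ≈ -0.017000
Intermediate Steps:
I = -45 (I = 9*(-5) = -45)
H = -790/309 (H = -3 + 137/309 = -790/309 ≈ -2.5566)
v(X) = -8 - 45/X
C(x, r) = -7 + 4*x**2 (C(x, r) = -7 + (x + x)**2 = -7 + (2*x)**2 = -7 + 4*x**2)
j = -4884 (j = (22*(-6))*(-8 - 45/(-1)) = -132*(-8 - 45*(-1)) = -132*(-8 + 45) = -132*37 = -4884)
j/C(268, H) = -4884/(-7 + 4*268**2) = -4884/(-7 + 4*71824) = -4884/(-7 + 287296) = -4884/287289 = -4884*1/287289 = -1628/95763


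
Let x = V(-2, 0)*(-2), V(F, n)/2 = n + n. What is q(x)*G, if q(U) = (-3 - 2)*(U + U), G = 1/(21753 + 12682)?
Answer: 0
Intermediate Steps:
V(F, n) = 4*n (V(F, n) = 2*(n + n) = 2*(2*n) = 4*n)
G = 1/34435 ≈ 2.9040e-5
x = 0 (x = (4*0)*(-2) = 0*(-2) = 0)
q(U) = -10*U
q(x)*G = -10*0*(1/34435) = 0*(1/34435) = 0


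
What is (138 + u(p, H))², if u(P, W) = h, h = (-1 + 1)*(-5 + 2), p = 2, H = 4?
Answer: 19044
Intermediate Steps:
h = 0 (h = 0*(-3) = 0)
u(P, W) = 0
(138 + u(p, H))² = (138 + 0)² = 138² = 19044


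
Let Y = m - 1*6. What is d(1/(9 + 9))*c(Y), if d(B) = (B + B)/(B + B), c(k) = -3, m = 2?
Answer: -3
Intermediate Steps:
Y = -4 (Y = 2 - 1*6 = 2 - 6 = -4)
d(B) = 1 (d(B) = (2*B)/((2*B)) = (2*B)*(1/(2*B)) = 1)
d(1/(9 + 9))*c(Y) = 1*(-3) = -3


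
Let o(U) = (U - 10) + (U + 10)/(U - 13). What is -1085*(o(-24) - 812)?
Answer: 33947480/37 ≈ 9.1750e+5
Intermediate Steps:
o(U) = -10 + U + (10 + U)/(-13 + U) (o(U) = (-10 + U) + (10 + U)/(-13 + U) = -10 + U + (10 + U)/(-13 + U))
-1085*(o(-24) - 812) = -1085*((140 + (-24)**2 - 22*(-24))/(-13 - 24) - 812) = -1085*((140 + 576 + 528)/(-37) - 812) = -1085*(-1/37*1244 - 812) = -1085*(-1244/37 - 812) = -1085*(-31288/37) = 33947480/37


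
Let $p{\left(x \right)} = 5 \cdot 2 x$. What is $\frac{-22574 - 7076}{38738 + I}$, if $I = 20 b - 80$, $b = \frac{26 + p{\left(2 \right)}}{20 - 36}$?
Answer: $- \frac{59300}{77201} \approx -0.76812$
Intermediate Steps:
$p{\left(x \right)} = 10 x$
$b = - \frac{23}{8}$ ($b = \frac{26 + 10 \cdot 2}{20 - 36} = \frac{26 + 20}{-16} = 46 \left(- \frac{1}{16}\right) = - \frac{23}{8} \approx -2.875$)
$I = - \frac{275}{2}$ ($I = 20 \left(- \frac{23}{8}\right) - 80 = - \frac{115}{2} - 80 = - \frac{275}{2} \approx -137.5$)
$\frac{-22574 - 7076}{38738 + I} = \frac{-22574 - 7076}{38738 - \frac{275}{2}} = - \frac{29650}{\frac{77201}{2}} = \left(-29650\right) \frac{2}{77201} = - \frac{59300}{77201}$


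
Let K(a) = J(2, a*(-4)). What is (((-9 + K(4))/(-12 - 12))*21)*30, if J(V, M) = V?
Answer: 735/4 ≈ 183.75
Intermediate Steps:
K(a) = 2
(((-9 + K(4))/(-12 - 12))*21)*30 = (((-9 + 2)/(-12 - 12))*21)*30 = (-7/(-24)*21)*30 = (-7*(-1/24)*21)*30 = ((7/24)*21)*30 = (49/8)*30 = 735/4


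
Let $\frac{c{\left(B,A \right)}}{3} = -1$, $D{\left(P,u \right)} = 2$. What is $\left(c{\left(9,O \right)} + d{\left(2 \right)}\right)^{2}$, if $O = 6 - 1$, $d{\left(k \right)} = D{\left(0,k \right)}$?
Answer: $1$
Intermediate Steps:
$d{\left(k \right)} = 2$
$O = 5$
$c{\left(B,A \right)} = -3$ ($c{\left(B,A \right)} = 3 \left(-1\right) = -3$)
$\left(c{\left(9,O \right)} + d{\left(2 \right)}\right)^{2} = \left(-3 + 2\right)^{2} = \left(-1\right)^{2} = 1$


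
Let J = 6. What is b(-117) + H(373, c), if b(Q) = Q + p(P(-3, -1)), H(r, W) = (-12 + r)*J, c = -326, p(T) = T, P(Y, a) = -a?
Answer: 2050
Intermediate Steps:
H(r, W) = -72 + 6*r (H(r, W) = (-12 + r)*6 = -72 + 6*r)
b(Q) = 1 + Q (b(Q) = Q - 1*(-1) = Q + 1 = 1 + Q)
b(-117) + H(373, c) = (1 - 117) + (-72 + 6*373) = -116 + (-72 + 2238) = -116 + 2166 = 2050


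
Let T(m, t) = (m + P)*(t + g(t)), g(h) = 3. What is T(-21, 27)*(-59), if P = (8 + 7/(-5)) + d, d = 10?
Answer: 7788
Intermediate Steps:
P = 83/5 (P = (8 + 7/(-5)) + 10 = (8 + 7*(-⅕)) + 10 = (8 - 7/5) + 10 = 33/5 + 10 = 83/5 ≈ 16.600)
T(m, t) = (3 + t)*(83/5 + m) (T(m, t) = (m + 83/5)*(t + 3) = (83/5 + m)*(3 + t) = (3 + t)*(83/5 + m))
T(-21, 27)*(-59) = (249/5 + 3*(-21) + (83/5)*27 - 21*27)*(-59) = (249/5 - 63 + 2241/5 - 567)*(-59) = -132*(-59) = 7788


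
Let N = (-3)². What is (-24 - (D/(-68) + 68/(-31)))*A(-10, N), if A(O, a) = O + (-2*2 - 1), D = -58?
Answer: 358245/1054 ≈ 339.89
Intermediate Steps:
N = 9
A(O, a) = -5 + O (A(O, a) = O + (-4 - 1) = O - 5 = -5 + O)
(-24 - (D/(-68) + 68/(-31)))*A(-10, N) = (-24 - (-58/(-68) + 68/(-31)))*(-5 - 10) = (-24 - (-58*(-1/68) + 68*(-1/31)))*(-15) = (-24 - (29/34 - 68/31))*(-15) = (-24 - 1*(-1413/1054))*(-15) = (-24 + 1413/1054)*(-15) = -23883/1054*(-15) = 358245/1054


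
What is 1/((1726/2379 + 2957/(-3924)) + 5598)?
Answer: 3111732/17419388443 ≈ 0.00017864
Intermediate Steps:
1/((1726/2379 + 2957/(-3924)) + 5598) = 1/((1726*(1/2379) + 2957*(-1/3924)) + 5598) = 1/((1726/2379 - 2957/3924) + 5598) = 1/(-87293/3111732 + 5598) = 1/(17419388443/3111732) = 3111732/17419388443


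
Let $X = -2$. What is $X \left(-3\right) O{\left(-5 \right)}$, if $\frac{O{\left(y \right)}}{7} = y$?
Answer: $-210$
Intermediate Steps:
$O{\left(y \right)} = 7 y$
$X \left(-3\right) O{\left(-5 \right)} = \left(-2\right) \left(-3\right) 7 \left(-5\right) = 6 \left(-35\right) = -210$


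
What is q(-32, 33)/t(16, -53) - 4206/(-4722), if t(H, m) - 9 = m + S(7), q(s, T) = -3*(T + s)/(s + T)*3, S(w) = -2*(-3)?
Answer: 33721/29906 ≈ 1.1276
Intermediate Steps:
S(w) = 6
q(s, T) = -9 (q(s, T) = -3*(T + s)/(T + s)*3 = -3*1*3 = -3*3 = -9)
t(H, m) = 15 + m (t(H, m) = 9 + (m + 6) = 9 + (6 + m) = 15 + m)
q(-32, 33)/t(16, -53) - 4206/(-4722) = -9/(15 - 53) - 4206/(-4722) = -9/(-38) - 4206*(-1/4722) = -9*(-1/38) + 701/787 = 9/38 + 701/787 = 33721/29906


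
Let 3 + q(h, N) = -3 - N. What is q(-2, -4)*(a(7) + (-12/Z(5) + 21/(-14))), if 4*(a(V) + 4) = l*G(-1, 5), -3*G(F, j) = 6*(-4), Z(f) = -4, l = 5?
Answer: -15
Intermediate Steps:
q(h, N) = -6 - N (q(h, N) = -3 + (-3 - N) = -6 - N)
G(F, j) = 8 (G(F, j) = -2*(-4) = -⅓*(-24) = 8)
a(V) = 6 (a(V) = -4 + (5*8)/4 = -4 + (¼)*40 = -4 + 10 = 6)
q(-2, -4)*(a(7) + (-12/Z(5) + 21/(-14))) = (-6 - 1*(-4))*(6 + (-12/(-4) + 21/(-14))) = (-6 + 4)*(6 + (-12*(-¼) + 21*(-1/14))) = -2*(6 + (3 - 3/2)) = -2*(6 + 3/2) = -2*15/2 = -15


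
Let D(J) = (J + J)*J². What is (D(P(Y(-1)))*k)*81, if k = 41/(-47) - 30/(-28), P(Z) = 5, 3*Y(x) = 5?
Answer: 1326375/329 ≈ 4031.5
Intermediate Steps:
Y(x) = 5/3 (Y(x) = (⅓)*5 = 5/3)
D(J) = 2*J³ (D(J) = (2*J)*J² = 2*J³)
k = 131/658 (k = 41*(-1/47) - 30*(-1/28) = -41/47 + 15/14 = 131/658 ≈ 0.19909)
(D(P(Y(-1)))*k)*81 = ((2*5³)*(131/658))*81 = ((2*125)*(131/658))*81 = (250*(131/658))*81 = (16375/329)*81 = 1326375/329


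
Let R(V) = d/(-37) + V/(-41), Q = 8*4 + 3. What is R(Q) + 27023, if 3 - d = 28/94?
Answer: 1926646805/71299 ≈ 27022.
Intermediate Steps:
d = 127/47 (d = 3 - 28/94 = 3 - 1*14/47 = 3 - 14/47 = 127/47 ≈ 2.7021)
Q = 35 (Q = 32 + 3 = 35)
R(V) = -127/1739 - V/41 (R(V) = (127/47)/(-37) + V/(-41) = (127/47)*(-1/37) + V*(-1/41) = -127/1739 - V/41)
R(Q) + 27023 = (-127/1739 - 1/41*35) + 27023 = (-127/1739 - 35/41) + 27023 = -66072/71299 + 27023 = 1926646805/71299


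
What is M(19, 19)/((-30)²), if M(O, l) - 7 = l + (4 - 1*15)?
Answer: 1/60 ≈ 0.016667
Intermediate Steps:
M(O, l) = -4 + l (M(O, l) = 7 + (l + (4 - 1*15)) = 7 + (l + (4 - 15)) = 7 + (l - 11) = 7 + (-11 + l) = -4 + l)
M(19, 19)/((-30)²) = (-4 + 19)/((-30)²) = 15/900 = 15*(1/900) = 1/60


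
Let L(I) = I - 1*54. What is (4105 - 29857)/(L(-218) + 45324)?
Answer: -6438/11263 ≈ -0.57161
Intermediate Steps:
L(I) = -54 + I (L(I) = I - 54 = -54 + I)
(4105 - 29857)/(L(-218) + 45324) = (4105 - 29857)/((-54 - 218) + 45324) = -25752/(-272 + 45324) = -25752/45052 = -25752*1/45052 = -6438/11263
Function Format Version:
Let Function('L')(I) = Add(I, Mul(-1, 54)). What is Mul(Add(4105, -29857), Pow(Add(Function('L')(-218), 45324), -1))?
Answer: Rational(-6438, 11263) ≈ -0.57161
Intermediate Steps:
Function('L')(I) = Add(-54, I) (Function('L')(I) = Add(I, -54) = Add(-54, I))
Mul(Add(4105, -29857), Pow(Add(Function('L')(-218), 45324), -1)) = Mul(Add(4105, -29857), Pow(Add(Add(-54, -218), 45324), -1)) = Mul(-25752, Pow(Add(-272, 45324), -1)) = Mul(-25752, Pow(45052, -1)) = Mul(-25752, Rational(1, 45052)) = Rational(-6438, 11263)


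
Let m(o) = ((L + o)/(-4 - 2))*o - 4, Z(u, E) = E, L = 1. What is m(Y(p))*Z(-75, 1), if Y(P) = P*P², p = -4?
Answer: -676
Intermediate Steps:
Y(P) = P³
m(o) = -4 + o*(-⅙ - o/6) (m(o) = ((1 + o)/(-4 - 2))*o - 4 = ((1 + o)/(-6))*o - 4 = ((1 + o)*(-⅙))*o - 4 = (-⅙ - o/6)*o - 4 = o*(-⅙ - o/6) - 4 = -4 + o*(-⅙ - o/6))
m(Y(p))*Z(-75, 1) = (-4 - ⅙*(-4)³ - ((-4)³)²/6)*1 = (-4 - ⅙*(-64) - ⅙*(-64)²)*1 = (-4 + 32/3 - ⅙*4096)*1 = (-4 + 32/3 - 2048/3)*1 = -676*1 = -676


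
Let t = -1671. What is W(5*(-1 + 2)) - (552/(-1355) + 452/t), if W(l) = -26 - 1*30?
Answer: -125260628/2264205 ≈ -55.322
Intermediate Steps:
W(l) = -56 (W(l) = -26 - 30 = -56)
W(5*(-1 + 2)) - (552/(-1355) + 452/t) = -56 - (552/(-1355) + 452/(-1671)) = -56 - (552*(-1/1355) + 452*(-1/1671)) = -56 - (-552/1355 - 452/1671) = -56 - 1*(-1534852/2264205) = -56 + 1534852/2264205 = -125260628/2264205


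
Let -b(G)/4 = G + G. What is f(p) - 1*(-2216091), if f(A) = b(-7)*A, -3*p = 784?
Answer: 6604369/3 ≈ 2.2015e+6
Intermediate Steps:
p = -784/3 (p = -⅓*784 = -784/3 ≈ -261.33)
b(G) = -8*G (b(G) = -4*(G + G) = -8*G)
f(A) = 56*A (f(A) = (-8*(-7))*A = 56*A)
f(p) - 1*(-2216091) = 56*(-784/3) - 1*(-2216091) = -43904/3 + 2216091 = 6604369/3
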